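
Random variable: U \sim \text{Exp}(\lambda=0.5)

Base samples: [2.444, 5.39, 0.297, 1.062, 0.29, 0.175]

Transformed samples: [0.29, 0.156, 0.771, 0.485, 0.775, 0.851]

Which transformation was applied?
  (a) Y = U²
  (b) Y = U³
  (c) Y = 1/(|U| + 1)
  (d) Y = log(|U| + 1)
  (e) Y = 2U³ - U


Checking option (c) Y = 1/(|U| + 1):
  U = 2.444 -> Y = 0.29 ✓
  U = 5.39 -> Y = 0.156 ✓
  U = 0.297 -> Y = 0.771 ✓
All samples match this transformation.

(c) 1/(|U| + 1)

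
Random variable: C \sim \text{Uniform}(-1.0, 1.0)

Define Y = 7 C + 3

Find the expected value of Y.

For Y = 7C + 3:
E[Y] = 7 * E[C] + 3
E[C] = (-1 + 1)/2 = 0
E[Y] = 7 * 0 + 3 = 3

3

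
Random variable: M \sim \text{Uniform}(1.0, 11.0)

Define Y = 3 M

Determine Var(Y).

For Y = aM + b: Var(Y) = a² * Var(M)
Var(M) = (11 - 1)^2/12 = 8.3333333
Var(Y) = 3² * 8.3333333 = 9 * 8.3333333 = 75

75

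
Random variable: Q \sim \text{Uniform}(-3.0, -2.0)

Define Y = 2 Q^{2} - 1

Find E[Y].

E[Y] = 2*E[Q²] - 1
E[Q] = -2.5
E[Q²] = Var(Q) + (E[Q])² = 0.083333333 + 6.25 = 6.3333333
E[Y] = 2*6.3333333 - 1 = 11.666667

11.666667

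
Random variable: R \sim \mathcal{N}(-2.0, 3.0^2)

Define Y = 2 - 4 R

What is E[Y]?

For Y = -4R + 2:
E[Y] = -4 * E[R] + 2
E[R] = -2.0 = -2
E[Y] = -4 * (-2) + 2 = 10

10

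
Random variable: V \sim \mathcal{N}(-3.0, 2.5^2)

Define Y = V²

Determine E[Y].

Using E[X²] = Var(X) + (E[X])²:
E[V] = -3
Var(V) = 2.5^2 = 6.25
E[V²] = 6.25 + (-3)² = 6.25 + 9 = 15.25

15.25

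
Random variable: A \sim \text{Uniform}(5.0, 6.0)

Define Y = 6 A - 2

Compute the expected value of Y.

For Y = 6A - 2:
E[Y] = 6 * E[A] - 2
E[A] = (5 + 6)/2 = 5.5
E[Y] = 6 * 5.5 - 2 = 31

31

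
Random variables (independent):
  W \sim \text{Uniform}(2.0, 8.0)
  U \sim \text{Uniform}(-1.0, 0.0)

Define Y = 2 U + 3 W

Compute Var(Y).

For independent RVs: Var(aX + bY) = a²Var(X) + b²Var(Y)
Var(W) = 3
Var(U) = 0.083333333
Var(Y) = 3²*3 + 2²*0.083333333
= 9*3 + 4*0.083333333 = 27.333333

27.333333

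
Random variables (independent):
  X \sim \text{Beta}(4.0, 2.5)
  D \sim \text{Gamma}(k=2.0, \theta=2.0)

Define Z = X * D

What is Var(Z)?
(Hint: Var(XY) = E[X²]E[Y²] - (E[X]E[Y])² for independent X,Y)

Var(XY) = E[X²]E[Y²] - (E[X]E[Y])²
E[X] = 0.61538462, Var(X) = 0.031558185
E[D] = 4, Var(D) = 8
E[X²] = 0.031558185 + 0.61538462² = 0.41025641
E[D²] = 8 + 4² = 24
Var(Z) = 0.41025641*24 - (0.61538462*4)²
= 9.8461538 - 6.0591716 = 3.7869822

3.7869822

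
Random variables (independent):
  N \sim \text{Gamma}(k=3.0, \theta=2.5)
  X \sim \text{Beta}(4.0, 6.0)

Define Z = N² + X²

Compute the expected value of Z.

E[Z] = E[N²] + E[X²]
E[N²] = Var(N) + E[N]² = 18.75 + 56.25 = 75
E[X²] = Var(X) + E[X]² = 0.021818182 + 0.16 = 0.18181818
E[Z] = 75 + 0.18181818 = 75.181818

75.181818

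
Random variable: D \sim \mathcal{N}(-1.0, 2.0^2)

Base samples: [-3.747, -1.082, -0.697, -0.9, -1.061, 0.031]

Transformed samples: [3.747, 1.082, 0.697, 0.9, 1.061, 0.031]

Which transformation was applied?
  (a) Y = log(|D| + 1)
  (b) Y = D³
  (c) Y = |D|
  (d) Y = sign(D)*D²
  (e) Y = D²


Checking option (c) Y = |D|:
  D = -3.747 -> Y = 3.747 ✓
  D = -1.082 -> Y = 1.082 ✓
  D = -0.697 -> Y = 0.697 ✓
All samples match this transformation.

(c) |D|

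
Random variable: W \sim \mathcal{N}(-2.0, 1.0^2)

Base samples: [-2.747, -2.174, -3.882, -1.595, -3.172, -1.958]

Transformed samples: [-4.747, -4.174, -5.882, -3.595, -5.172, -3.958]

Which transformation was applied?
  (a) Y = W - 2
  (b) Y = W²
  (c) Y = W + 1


Checking option (a) Y = W - 2:
  W = -2.747 -> Y = -4.747 ✓
  W = -2.174 -> Y = -4.174 ✓
  W = -3.882 -> Y = -5.882 ✓
All samples match this transformation.

(a) W - 2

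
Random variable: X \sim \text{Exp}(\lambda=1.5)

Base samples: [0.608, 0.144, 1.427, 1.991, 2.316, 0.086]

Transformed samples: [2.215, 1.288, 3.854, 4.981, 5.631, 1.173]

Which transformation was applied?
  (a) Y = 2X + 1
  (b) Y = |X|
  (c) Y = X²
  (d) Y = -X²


Checking option (a) Y = 2X + 1:
  X = 0.608 -> Y = 2.215 ✓
  X = 0.144 -> Y = 1.288 ✓
  X = 1.427 -> Y = 3.854 ✓
All samples match this transformation.

(a) 2X + 1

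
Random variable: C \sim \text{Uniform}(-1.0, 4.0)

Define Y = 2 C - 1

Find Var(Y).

For Y = aC + b: Var(Y) = a² * Var(C)
Var(C) = (4 + 1)^2/12 = 2.0833333
Var(Y) = 2² * 2.0833333 = 4 * 2.0833333 = 8.3333333

8.3333333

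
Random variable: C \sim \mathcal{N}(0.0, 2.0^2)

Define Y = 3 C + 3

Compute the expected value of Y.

For Y = 3C + 3:
E[Y] = 3 * E[C] + 3
E[C] = 0.0 = 0
E[Y] = 3 * 0 + 3 = 3

3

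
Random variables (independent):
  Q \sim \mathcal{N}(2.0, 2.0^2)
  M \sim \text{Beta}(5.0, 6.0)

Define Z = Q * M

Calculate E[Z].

For independent RVs: E[XY] = E[X]*E[Y]
E[Q] = 2
E[M] = 0.45454545
E[Z] = 2 * 0.45454545 = 0.90909091

0.90909091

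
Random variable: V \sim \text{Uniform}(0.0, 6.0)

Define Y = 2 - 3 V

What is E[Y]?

For Y = -3V + 2:
E[Y] = -3 * E[V] + 2
E[V] = (0 + 6)/2 = 3
E[Y] = -3 * 3 + 2 = -7

-7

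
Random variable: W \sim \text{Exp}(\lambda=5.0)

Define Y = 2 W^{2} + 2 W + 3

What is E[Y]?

E[Y] = 2*E[W²] + 2*E[W] + 3
E[W] = 0.2
E[W²] = Var(W) + (E[W])² = 0.04 + 0.04 = 0.08
E[Y] = 2*0.08 + 2*0.2 + 3 = 3.56

3.56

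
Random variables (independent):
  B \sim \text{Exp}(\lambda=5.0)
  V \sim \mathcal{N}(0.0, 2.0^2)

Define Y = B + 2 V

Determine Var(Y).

For independent RVs: Var(aX + bY) = a²Var(X) + b²Var(Y)
Var(B) = 0.04
Var(V) = 4
Var(Y) = 1²*0.04 + 2²*4
= 1*0.04 + 4*4 = 16.04

16.04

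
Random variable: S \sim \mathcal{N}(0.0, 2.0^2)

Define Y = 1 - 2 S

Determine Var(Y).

For Y = aS + b: Var(Y) = a² * Var(S)
Var(S) = 2.0^2 = 4
Var(Y) = (-2)² * 4 = 4 * 4 = 16

16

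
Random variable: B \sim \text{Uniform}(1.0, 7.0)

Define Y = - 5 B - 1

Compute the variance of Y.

For Y = aB + b: Var(Y) = a² * Var(B)
Var(B) = (7 - 1)^2/12 = 3
Var(Y) = (-5)² * 3 = 25 * 3 = 75

75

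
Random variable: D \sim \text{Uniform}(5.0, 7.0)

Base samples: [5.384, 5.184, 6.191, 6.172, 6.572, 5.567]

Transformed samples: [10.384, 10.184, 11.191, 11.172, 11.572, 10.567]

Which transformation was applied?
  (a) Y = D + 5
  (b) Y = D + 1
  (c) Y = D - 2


Checking option (a) Y = D + 5:
  D = 5.384 -> Y = 10.384 ✓
  D = 5.184 -> Y = 10.184 ✓
  D = 6.191 -> Y = 11.191 ✓
All samples match this transformation.

(a) D + 5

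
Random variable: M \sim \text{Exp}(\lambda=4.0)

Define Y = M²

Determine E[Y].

Using E[X²] = Var(X) + (E[X])²:
E[M] = 0.25
Var(M) = 1/4.0^2 = 0.0625
E[M²] = 0.0625 + 0.25² = 0.0625 + 0.0625 = 0.125

0.125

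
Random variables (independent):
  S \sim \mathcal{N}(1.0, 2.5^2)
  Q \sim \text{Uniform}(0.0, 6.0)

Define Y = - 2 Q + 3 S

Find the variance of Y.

For independent RVs: Var(aX + bY) = a²Var(X) + b²Var(Y)
Var(S) = 6.25
Var(Q) = 3
Var(Y) = 3²*6.25 + (-2)²*3
= 9*6.25 + 4*3 = 68.25

68.25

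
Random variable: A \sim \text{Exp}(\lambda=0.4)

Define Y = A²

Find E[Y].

Using E[X²] = Var(X) + (E[X])²:
E[A] = 2.5
Var(A) = 1/0.4^2 = 6.25
E[A²] = 6.25 + 2.5² = 6.25 + 6.25 = 12.5

12.5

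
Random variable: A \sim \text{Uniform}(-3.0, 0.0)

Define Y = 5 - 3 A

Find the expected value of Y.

For Y = -3A + 5:
E[Y] = -3 * E[A] + 5
E[A] = (-3 + 0)/2 = -1.5
E[Y] = -3 * (-1.5) + 5 = 9.5

9.5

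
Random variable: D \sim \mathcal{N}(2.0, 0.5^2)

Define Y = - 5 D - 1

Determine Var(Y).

For Y = aD + b: Var(Y) = a² * Var(D)
Var(D) = 0.5^2 = 0.25
Var(Y) = (-5)² * 0.25 = 25 * 0.25 = 6.25

6.25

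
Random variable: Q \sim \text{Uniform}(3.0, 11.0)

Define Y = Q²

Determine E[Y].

Using E[X²] = Var(X) + (E[X])²:
E[Q] = 7
Var(Q) = (11 - 3)^2/12 = 5.3333333
E[Q²] = 5.3333333 + 7² = 5.3333333 + 49 = 54.333333

54.333333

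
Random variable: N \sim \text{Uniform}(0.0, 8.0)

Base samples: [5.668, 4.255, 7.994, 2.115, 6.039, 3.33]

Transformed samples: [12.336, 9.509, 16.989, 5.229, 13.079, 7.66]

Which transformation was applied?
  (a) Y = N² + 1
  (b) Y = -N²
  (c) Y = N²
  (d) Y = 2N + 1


Checking option (d) Y = 2N + 1:
  N = 5.668 -> Y = 12.336 ✓
  N = 4.255 -> Y = 9.509 ✓
  N = 7.994 -> Y = 16.989 ✓
All samples match this transformation.

(d) 2N + 1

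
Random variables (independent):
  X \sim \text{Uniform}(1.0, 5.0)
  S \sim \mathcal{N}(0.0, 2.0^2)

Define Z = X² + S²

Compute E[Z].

E[Z] = E[X²] + E[S²]
E[X²] = Var(X) + E[X]² = 1.3333333 + 9 = 10.333333
E[S²] = Var(S) + E[S]² = 4 + 0 = 4
E[Z] = 10.333333 + 4 = 14.333333

14.333333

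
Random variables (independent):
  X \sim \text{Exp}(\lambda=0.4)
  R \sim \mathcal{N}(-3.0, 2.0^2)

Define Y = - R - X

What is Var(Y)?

For independent RVs: Var(aX + bY) = a²Var(X) + b²Var(Y)
Var(X) = 6.25
Var(R) = 4
Var(Y) = (-1)²*6.25 + (-1)²*4
= 1*6.25 + 1*4 = 10.25

10.25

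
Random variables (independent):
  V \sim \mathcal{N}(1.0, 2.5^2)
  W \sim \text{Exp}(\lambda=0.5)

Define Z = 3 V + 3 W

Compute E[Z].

E[Z] = 3*E[V] + 3*E[W]
E[V] = 1
E[W] = 2
E[Z] = 3*1 + 3*2 = 9

9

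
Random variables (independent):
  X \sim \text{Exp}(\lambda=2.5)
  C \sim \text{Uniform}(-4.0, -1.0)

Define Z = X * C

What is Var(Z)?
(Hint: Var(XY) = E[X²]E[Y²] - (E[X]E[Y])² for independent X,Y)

Var(XY) = E[X²]E[Y²] - (E[X]E[Y])²
E[X] = 0.4, Var(X) = 0.16
E[C] = -2.5, Var(C) = 0.75
E[X²] = 0.16 + 0.4² = 0.32
E[C²] = 0.75 + (-2.5)² = 7
Var(Z) = 0.32*7 - (0.4*(-2.5))²
= 2.24 - 1 = 1.24

1.24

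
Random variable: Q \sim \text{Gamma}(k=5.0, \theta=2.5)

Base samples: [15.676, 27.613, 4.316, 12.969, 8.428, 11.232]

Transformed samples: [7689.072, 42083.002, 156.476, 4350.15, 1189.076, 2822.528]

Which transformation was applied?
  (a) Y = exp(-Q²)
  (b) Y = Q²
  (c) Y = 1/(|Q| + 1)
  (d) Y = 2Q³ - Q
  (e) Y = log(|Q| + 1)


Checking option (d) Y = 2Q³ - Q:
  Q = 15.676 -> Y = 7689.072 ✓
  Q = 27.613 -> Y = 42083.002 ✓
  Q = 4.316 -> Y = 156.476 ✓
All samples match this transformation.

(d) 2Q³ - Q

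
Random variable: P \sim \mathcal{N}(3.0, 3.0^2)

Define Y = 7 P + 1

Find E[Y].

For Y = 7P + 1:
E[Y] = 7 * E[P] + 1
E[P] = 3.0 = 3
E[Y] = 7 * 3 + 1 = 22

22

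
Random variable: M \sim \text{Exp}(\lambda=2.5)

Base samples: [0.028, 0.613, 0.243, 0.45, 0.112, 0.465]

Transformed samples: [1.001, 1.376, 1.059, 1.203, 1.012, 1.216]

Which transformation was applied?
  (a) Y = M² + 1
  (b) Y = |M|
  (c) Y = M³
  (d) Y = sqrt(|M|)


Checking option (a) Y = M² + 1:
  M = 0.028 -> Y = 1.001 ✓
  M = 0.613 -> Y = 1.376 ✓
  M = 0.243 -> Y = 1.059 ✓
All samples match this transformation.

(a) M² + 1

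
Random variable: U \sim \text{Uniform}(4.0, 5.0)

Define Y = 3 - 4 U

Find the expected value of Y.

For Y = -4U + 3:
E[Y] = -4 * E[U] + 3
E[U] = (4 + 5)/2 = 4.5
E[Y] = -4 * 4.5 + 3 = -15

-15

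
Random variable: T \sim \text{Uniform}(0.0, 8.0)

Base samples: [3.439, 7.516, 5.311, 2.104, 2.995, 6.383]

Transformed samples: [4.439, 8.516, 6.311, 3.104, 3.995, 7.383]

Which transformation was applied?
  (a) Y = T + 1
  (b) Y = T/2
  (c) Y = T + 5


Checking option (a) Y = T + 1:
  T = 3.439 -> Y = 4.439 ✓
  T = 7.516 -> Y = 8.516 ✓
  T = 5.311 -> Y = 6.311 ✓
All samples match this transformation.

(a) T + 1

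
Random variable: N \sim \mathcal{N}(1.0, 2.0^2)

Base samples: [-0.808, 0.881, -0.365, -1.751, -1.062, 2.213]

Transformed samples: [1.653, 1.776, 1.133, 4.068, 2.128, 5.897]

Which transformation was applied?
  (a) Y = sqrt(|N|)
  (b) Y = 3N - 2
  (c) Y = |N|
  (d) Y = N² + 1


Checking option (d) Y = N² + 1:
  N = -0.808 -> Y = 1.653 ✓
  N = 0.881 -> Y = 1.776 ✓
  N = -0.365 -> Y = 1.133 ✓
All samples match this transformation.

(d) N² + 1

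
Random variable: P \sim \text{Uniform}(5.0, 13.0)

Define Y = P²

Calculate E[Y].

Using E[X²] = Var(X) + (E[X])²:
E[P] = 9
Var(P) = (13 - 5)^2/12 = 5.3333333
E[P²] = 5.3333333 + 9² = 5.3333333 + 81 = 86.333333

86.333333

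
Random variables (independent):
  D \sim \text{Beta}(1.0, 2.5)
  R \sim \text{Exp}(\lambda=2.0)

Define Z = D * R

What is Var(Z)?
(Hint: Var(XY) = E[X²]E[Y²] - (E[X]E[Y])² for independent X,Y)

Var(XY) = E[X²]E[Y²] - (E[X]E[Y])²
E[D] = 0.28571429, Var(D) = 0.045351474
E[R] = 0.5, Var(R) = 0.25
E[D²] = 0.045351474 + 0.28571429² = 0.12698413
E[R²] = 0.25 + 0.5² = 0.5
Var(Z) = 0.12698413*0.5 - (0.28571429*0.5)²
= 0.063492063 - 0.020408163 = 0.0430839

0.0430839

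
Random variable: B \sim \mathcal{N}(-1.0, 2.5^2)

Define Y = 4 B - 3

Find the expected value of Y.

For Y = 4B - 3:
E[Y] = 4 * E[B] - 3
E[B] = -1.0 = -1
E[Y] = 4 * (-1) - 3 = -7

-7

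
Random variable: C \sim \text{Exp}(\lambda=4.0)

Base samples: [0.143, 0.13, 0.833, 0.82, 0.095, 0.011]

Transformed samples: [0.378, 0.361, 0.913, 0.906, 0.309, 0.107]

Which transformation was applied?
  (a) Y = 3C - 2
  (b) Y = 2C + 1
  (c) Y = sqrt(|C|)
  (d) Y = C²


Checking option (c) Y = sqrt(|C|):
  C = 0.143 -> Y = 0.378 ✓
  C = 0.13 -> Y = 0.361 ✓
  C = 0.833 -> Y = 0.913 ✓
All samples match this transformation.

(c) sqrt(|C|)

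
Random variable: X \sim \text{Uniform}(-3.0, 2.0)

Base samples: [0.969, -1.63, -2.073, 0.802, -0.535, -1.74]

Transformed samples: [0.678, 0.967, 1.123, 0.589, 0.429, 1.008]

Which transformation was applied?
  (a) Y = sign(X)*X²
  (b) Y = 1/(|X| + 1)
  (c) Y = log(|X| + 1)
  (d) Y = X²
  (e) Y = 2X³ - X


Checking option (c) Y = log(|X| + 1):
  X = 0.969 -> Y = 0.678 ✓
  X = -1.63 -> Y = 0.967 ✓
  X = -2.073 -> Y = 1.123 ✓
All samples match this transformation.

(c) log(|X| + 1)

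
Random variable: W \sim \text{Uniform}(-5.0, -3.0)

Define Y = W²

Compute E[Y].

Using E[X²] = Var(X) + (E[X])²:
E[W] = -4
Var(W) = (-3 + 5)^2/12 = 0.33333333
E[W²] = 0.33333333 + (-4)² = 0.33333333 + 16 = 16.333333

16.333333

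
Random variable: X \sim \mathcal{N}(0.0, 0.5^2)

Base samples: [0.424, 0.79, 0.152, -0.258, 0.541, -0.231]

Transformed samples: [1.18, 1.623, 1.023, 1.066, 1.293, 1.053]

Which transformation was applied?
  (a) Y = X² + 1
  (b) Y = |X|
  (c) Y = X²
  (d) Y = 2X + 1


Checking option (a) Y = X² + 1:
  X = 0.424 -> Y = 1.18 ✓
  X = 0.79 -> Y = 1.623 ✓
  X = 0.152 -> Y = 1.023 ✓
All samples match this transformation.

(a) X² + 1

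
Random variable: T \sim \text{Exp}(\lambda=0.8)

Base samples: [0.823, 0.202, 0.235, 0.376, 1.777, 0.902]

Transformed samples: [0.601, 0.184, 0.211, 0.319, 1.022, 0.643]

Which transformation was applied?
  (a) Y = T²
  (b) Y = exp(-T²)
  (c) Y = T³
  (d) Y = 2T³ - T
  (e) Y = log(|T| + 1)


Checking option (e) Y = log(|T| + 1):
  T = 0.823 -> Y = 0.601 ✓
  T = 0.202 -> Y = 0.184 ✓
  T = 0.235 -> Y = 0.211 ✓
All samples match this transformation.

(e) log(|T| + 1)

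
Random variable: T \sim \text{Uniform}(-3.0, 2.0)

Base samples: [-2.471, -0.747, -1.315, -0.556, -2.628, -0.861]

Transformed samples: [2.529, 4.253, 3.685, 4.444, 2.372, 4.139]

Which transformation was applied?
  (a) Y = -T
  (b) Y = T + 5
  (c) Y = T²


Checking option (b) Y = T + 5:
  T = -2.471 -> Y = 2.529 ✓
  T = -0.747 -> Y = 4.253 ✓
  T = -1.315 -> Y = 3.685 ✓
All samples match this transformation.

(b) T + 5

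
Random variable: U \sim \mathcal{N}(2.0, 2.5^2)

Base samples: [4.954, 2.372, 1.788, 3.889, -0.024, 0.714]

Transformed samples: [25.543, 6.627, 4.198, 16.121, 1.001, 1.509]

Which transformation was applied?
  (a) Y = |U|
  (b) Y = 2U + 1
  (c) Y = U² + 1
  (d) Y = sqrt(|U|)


Checking option (c) Y = U² + 1:
  U = 4.954 -> Y = 25.543 ✓
  U = 2.372 -> Y = 6.627 ✓
  U = 1.788 -> Y = 4.198 ✓
All samples match this transformation.

(c) U² + 1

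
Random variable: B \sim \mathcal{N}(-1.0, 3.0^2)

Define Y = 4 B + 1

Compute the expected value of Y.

For Y = 4B + 1:
E[Y] = 4 * E[B] + 1
E[B] = -1.0 = -1
E[Y] = 4 * (-1) + 1 = -3

-3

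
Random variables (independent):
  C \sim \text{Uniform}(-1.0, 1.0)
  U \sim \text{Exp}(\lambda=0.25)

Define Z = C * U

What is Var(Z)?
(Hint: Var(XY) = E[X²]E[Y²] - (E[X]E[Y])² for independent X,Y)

Var(XY) = E[X²]E[Y²] - (E[X]E[Y])²
E[C] = 0, Var(C) = 0.33333333
E[U] = 4, Var(U) = 16
E[C²] = 0.33333333 + 0² = 0.33333333
E[U²] = 16 + 4² = 32
Var(Z) = 0.33333333*32 - (0*4)²
= 10.666667 - 0 = 10.666667

10.666667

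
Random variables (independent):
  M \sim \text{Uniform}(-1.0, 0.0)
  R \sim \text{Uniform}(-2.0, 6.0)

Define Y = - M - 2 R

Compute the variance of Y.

For independent RVs: Var(aX + bY) = a²Var(X) + b²Var(Y)
Var(M) = 0.083333333
Var(R) = 5.3333333
Var(Y) = (-1)²*0.083333333 + (-2)²*5.3333333
= 1*0.083333333 + 4*5.3333333 = 21.416667

21.416667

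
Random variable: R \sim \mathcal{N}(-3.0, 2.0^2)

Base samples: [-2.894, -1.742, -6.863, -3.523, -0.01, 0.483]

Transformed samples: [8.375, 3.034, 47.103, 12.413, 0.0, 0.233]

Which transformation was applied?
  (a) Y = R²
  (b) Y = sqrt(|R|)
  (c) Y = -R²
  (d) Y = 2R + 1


Checking option (a) Y = R²:
  R = -2.894 -> Y = 8.375 ✓
  R = -1.742 -> Y = 3.034 ✓
  R = -6.863 -> Y = 47.103 ✓
All samples match this transformation.

(a) R²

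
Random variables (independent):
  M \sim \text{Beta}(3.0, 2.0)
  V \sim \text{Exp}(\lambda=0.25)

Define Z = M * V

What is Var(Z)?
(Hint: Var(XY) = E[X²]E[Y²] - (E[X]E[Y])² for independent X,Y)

Var(XY) = E[X²]E[Y²] - (E[X]E[Y])²
E[M] = 0.6, Var(M) = 0.04
E[V] = 4, Var(V) = 16
E[M²] = 0.04 + 0.6² = 0.4
E[V²] = 16 + 4² = 32
Var(Z) = 0.4*32 - (0.6*4)²
= 12.8 - 5.76 = 7.04

7.04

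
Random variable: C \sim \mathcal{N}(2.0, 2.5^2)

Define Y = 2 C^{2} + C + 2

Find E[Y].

E[Y] = 2*E[C²] + 1*E[C] + 2
E[C] = 2
E[C²] = Var(C) + (E[C])² = 6.25 + 4 = 10.25
E[Y] = 2*10.25 + 1*2 + 2 = 24.5

24.5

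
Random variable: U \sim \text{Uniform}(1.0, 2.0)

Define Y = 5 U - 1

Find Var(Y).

For Y = aU + b: Var(Y) = a² * Var(U)
Var(U) = (2 - 1)^2/12 = 0.083333333
Var(Y) = 5² * 0.083333333 = 25 * 0.083333333 = 2.0833333

2.0833333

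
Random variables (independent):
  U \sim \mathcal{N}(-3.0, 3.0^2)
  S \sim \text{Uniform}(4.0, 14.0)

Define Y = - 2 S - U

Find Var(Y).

For independent RVs: Var(aX + bY) = a²Var(X) + b²Var(Y)
Var(U) = 9
Var(S) = 8.3333333
Var(Y) = (-1)²*9 + (-2)²*8.3333333
= 1*9 + 4*8.3333333 = 42.333333

42.333333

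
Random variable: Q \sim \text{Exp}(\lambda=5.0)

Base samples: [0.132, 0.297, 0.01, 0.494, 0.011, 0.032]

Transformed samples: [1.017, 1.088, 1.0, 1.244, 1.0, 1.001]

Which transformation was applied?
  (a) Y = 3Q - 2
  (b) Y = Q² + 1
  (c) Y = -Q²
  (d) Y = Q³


Checking option (b) Y = Q² + 1:
  Q = 0.132 -> Y = 1.017 ✓
  Q = 0.297 -> Y = 1.088 ✓
  Q = 0.01 -> Y = 1.0 ✓
All samples match this transformation.

(b) Q² + 1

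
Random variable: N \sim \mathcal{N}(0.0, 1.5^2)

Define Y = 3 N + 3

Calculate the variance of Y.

For Y = aN + b: Var(Y) = a² * Var(N)
Var(N) = 1.5^2 = 2.25
Var(Y) = 3² * 2.25 = 9 * 2.25 = 20.25

20.25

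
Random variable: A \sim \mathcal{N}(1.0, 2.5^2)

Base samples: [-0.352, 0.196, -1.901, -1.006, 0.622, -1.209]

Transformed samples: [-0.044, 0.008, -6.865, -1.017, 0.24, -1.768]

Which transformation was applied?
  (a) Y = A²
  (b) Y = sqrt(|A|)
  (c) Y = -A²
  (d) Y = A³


Checking option (d) Y = A³:
  A = -0.352 -> Y = -0.044 ✓
  A = 0.196 -> Y = 0.008 ✓
  A = -1.901 -> Y = -6.865 ✓
All samples match this transformation.

(d) A³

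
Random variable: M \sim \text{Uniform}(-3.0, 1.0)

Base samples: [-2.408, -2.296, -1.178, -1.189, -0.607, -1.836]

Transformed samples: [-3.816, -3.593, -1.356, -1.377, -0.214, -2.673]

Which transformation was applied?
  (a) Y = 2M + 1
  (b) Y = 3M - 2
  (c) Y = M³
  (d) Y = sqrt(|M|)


Checking option (a) Y = 2M + 1:
  M = -2.408 -> Y = -3.816 ✓
  M = -2.296 -> Y = -3.593 ✓
  M = -1.178 -> Y = -1.356 ✓
All samples match this transformation.

(a) 2M + 1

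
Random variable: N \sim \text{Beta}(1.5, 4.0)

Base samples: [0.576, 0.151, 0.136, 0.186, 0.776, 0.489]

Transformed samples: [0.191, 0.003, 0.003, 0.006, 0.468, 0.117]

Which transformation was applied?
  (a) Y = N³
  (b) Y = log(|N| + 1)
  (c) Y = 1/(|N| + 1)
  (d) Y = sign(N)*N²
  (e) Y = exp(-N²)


Checking option (a) Y = N³:
  N = 0.576 -> Y = 0.191 ✓
  N = 0.151 -> Y = 0.003 ✓
  N = 0.136 -> Y = 0.003 ✓
All samples match this transformation.

(a) N³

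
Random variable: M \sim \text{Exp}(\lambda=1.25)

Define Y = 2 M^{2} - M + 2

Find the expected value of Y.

E[Y] = 2*E[M²] - 1*E[M] + 2
E[M] = 0.8
E[M²] = Var(M) + (E[M])² = 0.64 + 0.64 = 1.28
E[Y] = 2*1.28 - 1*0.8 + 2 = 3.76

3.76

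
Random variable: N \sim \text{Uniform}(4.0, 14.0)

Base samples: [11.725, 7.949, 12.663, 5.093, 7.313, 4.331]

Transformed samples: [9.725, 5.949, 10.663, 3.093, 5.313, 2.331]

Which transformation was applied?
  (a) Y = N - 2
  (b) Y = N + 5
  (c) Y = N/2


Checking option (a) Y = N - 2:
  N = 11.725 -> Y = 9.725 ✓
  N = 7.949 -> Y = 5.949 ✓
  N = 12.663 -> Y = 10.663 ✓
All samples match this transformation.

(a) N - 2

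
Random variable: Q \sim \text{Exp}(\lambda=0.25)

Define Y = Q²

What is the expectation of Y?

E[Q²] = Var(Q) + (E[Q])² = 16 + 16 = 32

32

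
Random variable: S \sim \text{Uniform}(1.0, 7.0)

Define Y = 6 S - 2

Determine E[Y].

For Y = 6S - 2:
E[Y] = 6 * E[S] - 2
E[S] = (1 + 7)/2 = 4
E[Y] = 6 * 4 - 2 = 22

22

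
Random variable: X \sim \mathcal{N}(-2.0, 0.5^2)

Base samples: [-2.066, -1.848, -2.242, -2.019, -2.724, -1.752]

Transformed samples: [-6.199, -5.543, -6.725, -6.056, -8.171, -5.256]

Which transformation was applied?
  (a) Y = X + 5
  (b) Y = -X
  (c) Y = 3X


Checking option (c) Y = 3X:
  X = -2.066 -> Y = -6.199 ✓
  X = -1.848 -> Y = -5.543 ✓
  X = -2.242 -> Y = -6.725 ✓
All samples match this transformation.

(c) 3X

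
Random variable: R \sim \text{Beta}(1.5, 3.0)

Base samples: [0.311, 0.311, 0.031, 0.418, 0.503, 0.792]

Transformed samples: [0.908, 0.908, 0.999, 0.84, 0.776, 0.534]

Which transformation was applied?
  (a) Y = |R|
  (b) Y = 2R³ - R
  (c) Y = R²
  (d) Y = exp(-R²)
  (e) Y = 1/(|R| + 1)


Checking option (d) Y = exp(-R²):
  R = 0.311 -> Y = 0.908 ✓
  R = 0.311 -> Y = 0.908 ✓
  R = 0.031 -> Y = 0.999 ✓
All samples match this transformation.

(d) exp(-R²)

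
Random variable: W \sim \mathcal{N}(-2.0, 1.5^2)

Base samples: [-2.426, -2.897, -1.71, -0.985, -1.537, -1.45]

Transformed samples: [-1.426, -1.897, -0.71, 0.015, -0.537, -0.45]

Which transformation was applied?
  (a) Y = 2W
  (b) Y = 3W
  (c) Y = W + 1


Checking option (c) Y = W + 1:
  W = -2.426 -> Y = -1.426 ✓
  W = -2.897 -> Y = -1.897 ✓
  W = -1.71 -> Y = -0.71 ✓
All samples match this transformation.

(c) W + 1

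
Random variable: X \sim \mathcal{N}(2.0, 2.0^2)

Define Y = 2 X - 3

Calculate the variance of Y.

For Y = aX + b: Var(Y) = a² * Var(X)
Var(X) = 2.0^2 = 4
Var(Y) = 2² * 4 = 4 * 4 = 16

16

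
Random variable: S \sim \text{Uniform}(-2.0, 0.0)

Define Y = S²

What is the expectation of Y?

Using E[X²] = Var(X) + (E[X])²:
E[S] = -1
Var(S) = (0 + 2)^2/12 = 0.33333333
E[S²] = 0.33333333 + (-1)² = 0.33333333 + 1 = 1.3333333

1.3333333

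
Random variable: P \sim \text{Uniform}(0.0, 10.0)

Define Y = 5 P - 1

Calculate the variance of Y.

For Y = aP + b: Var(Y) = a² * Var(P)
Var(P) = (10 - 0)^2/12 = 8.3333333
Var(Y) = 5² * 8.3333333 = 25 * 8.3333333 = 208.33333

208.33333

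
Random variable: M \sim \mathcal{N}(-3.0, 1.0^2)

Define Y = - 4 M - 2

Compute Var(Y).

For Y = aM + b: Var(Y) = a² * Var(M)
Var(M) = 1.0^2 = 1
Var(Y) = (-4)² * 1 = 16 * 1 = 16

16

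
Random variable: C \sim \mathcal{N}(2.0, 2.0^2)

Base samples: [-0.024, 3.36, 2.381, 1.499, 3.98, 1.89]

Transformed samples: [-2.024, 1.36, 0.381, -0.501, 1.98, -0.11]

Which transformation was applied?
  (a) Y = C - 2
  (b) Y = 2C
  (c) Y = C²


Checking option (a) Y = C - 2:
  C = -0.024 -> Y = -2.024 ✓
  C = 3.36 -> Y = 1.36 ✓
  C = 2.381 -> Y = 0.381 ✓
All samples match this transformation.

(a) C - 2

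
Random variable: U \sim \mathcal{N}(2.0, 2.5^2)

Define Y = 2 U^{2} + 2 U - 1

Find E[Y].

E[Y] = 2*E[U²] + 2*E[U] - 1
E[U] = 2
E[U²] = Var(U) + (E[U])² = 6.25 + 4 = 10.25
E[Y] = 2*10.25 + 2*2 - 1 = 23.5

23.5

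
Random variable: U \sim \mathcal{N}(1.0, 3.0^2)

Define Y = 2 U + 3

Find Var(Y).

For Y = aU + b: Var(Y) = a² * Var(U)
Var(U) = 3.0^2 = 9
Var(Y) = 2² * 9 = 4 * 9 = 36

36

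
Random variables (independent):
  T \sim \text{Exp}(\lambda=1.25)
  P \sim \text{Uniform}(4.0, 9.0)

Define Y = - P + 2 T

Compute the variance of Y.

For independent RVs: Var(aX + bY) = a²Var(X) + b²Var(Y)
Var(T) = 0.64
Var(P) = 2.0833333
Var(Y) = 2²*0.64 + (-1)²*2.0833333
= 4*0.64 + 1*2.0833333 = 4.6433333

4.6433333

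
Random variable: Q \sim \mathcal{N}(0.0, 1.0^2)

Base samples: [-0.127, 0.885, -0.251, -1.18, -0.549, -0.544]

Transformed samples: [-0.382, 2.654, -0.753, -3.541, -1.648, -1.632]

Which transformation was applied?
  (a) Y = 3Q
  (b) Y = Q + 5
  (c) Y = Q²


Checking option (a) Y = 3Q:
  Q = -0.127 -> Y = -0.382 ✓
  Q = 0.885 -> Y = 2.654 ✓
  Q = -0.251 -> Y = -0.753 ✓
All samples match this transformation.

(a) 3Q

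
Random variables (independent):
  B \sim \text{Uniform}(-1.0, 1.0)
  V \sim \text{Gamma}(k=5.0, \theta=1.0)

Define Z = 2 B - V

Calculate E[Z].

E[Z] = 2*E[B] - 1*E[V]
E[B] = 0
E[V] = 5
E[Z] = 2*0 - 1*5 = -5

-5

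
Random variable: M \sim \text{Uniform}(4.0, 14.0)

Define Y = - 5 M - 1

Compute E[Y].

For Y = -5M - 1:
E[Y] = -5 * E[M] - 1
E[M] = (4 + 14)/2 = 9
E[Y] = -5 * 9 - 1 = -46

-46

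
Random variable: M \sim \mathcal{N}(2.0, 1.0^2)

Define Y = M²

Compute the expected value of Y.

E[M²] = Var(M) + (E[M])² = 1 + 4 = 5

5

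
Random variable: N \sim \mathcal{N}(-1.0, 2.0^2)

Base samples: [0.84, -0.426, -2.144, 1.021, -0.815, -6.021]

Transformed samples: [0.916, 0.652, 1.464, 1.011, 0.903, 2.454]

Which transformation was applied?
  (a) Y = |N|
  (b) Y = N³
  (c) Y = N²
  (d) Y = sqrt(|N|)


Checking option (d) Y = sqrt(|N|):
  N = 0.84 -> Y = 0.916 ✓
  N = -0.426 -> Y = 0.652 ✓
  N = -2.144 -> Y = 1.464 ✓
All samples match this transformation.

(d) sqrt(|N|)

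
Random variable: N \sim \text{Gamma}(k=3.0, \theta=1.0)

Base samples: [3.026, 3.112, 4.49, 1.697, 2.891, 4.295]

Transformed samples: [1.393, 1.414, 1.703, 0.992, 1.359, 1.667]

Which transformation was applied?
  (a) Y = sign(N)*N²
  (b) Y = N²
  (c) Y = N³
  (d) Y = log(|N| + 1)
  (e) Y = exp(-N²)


Checking option (d) Y = log(|N| + 1):
  N = 3.026 -> Y = 1.393 ✓
  N = 3.112 -> Y = 1.414 ✓
  N = 4.49 -> Y = 1.703 ✓
All samples match this transformation.

(d) log(|N| + 1)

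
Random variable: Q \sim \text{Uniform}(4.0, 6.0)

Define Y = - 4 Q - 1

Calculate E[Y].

For Y = -4Q - 1:
E[Y] = -4 * E[Q] - 1
E[Q] = (4 + 6)/2 = 5
E[Y] = -4 * 5 - 1 = -21

-21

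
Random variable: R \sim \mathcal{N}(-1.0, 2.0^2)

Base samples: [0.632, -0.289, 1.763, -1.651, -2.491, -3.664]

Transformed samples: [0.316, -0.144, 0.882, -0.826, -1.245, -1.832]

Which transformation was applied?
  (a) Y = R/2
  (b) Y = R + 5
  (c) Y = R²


Checking option (a) Y = R/2:
  R = 0.632 -> Y = 0.316 ✓
  R = -0.289 -> Y = -0.144 ✓
  R = 1.763 -> Y = 0.882 ✓
All samples match this transformation.

(a) R/2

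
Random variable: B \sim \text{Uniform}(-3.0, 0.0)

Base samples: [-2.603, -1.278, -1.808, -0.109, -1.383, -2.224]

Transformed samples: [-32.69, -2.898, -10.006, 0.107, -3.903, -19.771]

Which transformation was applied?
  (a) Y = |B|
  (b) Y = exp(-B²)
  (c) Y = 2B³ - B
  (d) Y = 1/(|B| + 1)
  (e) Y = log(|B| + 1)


Checking option (c) Y = 2B³ - B:
  B = -2.603 -> Y = -32.69 ✓
  B = -1.278 -> Y = -2.898 ✓
  B = -1.808 -> Y = -10.006 ✓
All samples match this transformation.

(c) 2B³ - B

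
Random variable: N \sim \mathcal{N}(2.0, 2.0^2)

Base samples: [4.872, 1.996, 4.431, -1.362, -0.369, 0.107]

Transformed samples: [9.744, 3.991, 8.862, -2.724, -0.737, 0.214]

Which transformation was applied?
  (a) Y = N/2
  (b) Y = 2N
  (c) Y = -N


Checking option (b) Y = 2N:
  N = 4.872 -> Y = 9.744 ✓
  N = 1.996 -> Y = 3.991 ✓
  N = 4.431 -> Y = 8.862 ✓
All samples match this transformation.

(b) 2N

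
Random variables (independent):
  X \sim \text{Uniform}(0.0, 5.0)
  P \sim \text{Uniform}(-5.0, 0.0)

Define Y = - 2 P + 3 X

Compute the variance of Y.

For independent RVs: Var(aX + bY) = a²Var(X) + b²Var(Y)
Var(X) = 2.0833333
Var(P) = 2.0833333
Var(Y) = 3²*2.0833333 + (-2)²*2.0833333
= 9*2.0833333 + 4*2.0833333 = 27.083333

27.083333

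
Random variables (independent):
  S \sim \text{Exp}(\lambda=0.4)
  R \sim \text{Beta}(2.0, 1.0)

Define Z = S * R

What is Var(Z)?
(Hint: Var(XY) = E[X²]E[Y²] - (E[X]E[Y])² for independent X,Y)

Var(XY) = E[X²]E[Y²] - (E[X]E[Y])²
E[S] = 2.5, Var(S) = 6.25
E[R] = 0.66666667, Var(R) = 0.055555556
E[S²] = 6.25 + 2.5² = 12.5
E[R²] = 0.055555556 + 0.66666667² = 0.5
Var(Z) = 12.5*0.5 - (2.5*0.66666667)²
= 6.25 - 2.7777778 = 3.4722222

3.4722222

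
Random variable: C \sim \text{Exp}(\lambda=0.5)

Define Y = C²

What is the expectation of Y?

Using E[X²] = Var(X) + (E[X])²:
E[C] = 2
Var(C) = 1/0.5^2 = 4
E[C²] = 4 + 2² = 4 + 4 = 8

8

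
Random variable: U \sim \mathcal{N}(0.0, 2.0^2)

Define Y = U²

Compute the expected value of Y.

Using E[X²] = Var(X) + (E[X])²:
E[U] = 0
Var(U) = 2.0^2 = 4
E[U²] = 4 + 0² = 4 + 0 = 4

4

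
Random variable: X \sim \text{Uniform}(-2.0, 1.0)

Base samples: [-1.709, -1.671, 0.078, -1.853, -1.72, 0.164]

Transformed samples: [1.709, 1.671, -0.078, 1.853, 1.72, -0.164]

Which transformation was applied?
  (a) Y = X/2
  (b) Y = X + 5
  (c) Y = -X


Checking option (c) Y = -X:
  X = -1.709 -> Y = 1.709 ✓
  X = -1.671 -> Y = 1.671 ✓
  X = 0.078 -> Y = -0.078 ✓
All samples match this transformation.

(c) -X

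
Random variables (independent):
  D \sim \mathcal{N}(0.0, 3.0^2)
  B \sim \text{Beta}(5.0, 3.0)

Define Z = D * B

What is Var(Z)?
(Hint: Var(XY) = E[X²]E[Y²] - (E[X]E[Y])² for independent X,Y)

Var(XY) = E[X²]E[Y²] - (E[X]E[Y])²
E[D] = 0, Var(D) = 9
E[B] = 0.625, Var(B) = 0.026041667
E[D²] = 9 + 0² = 9
E[B²] = 0.026041667 + 0.625² = 0.41666667
Var(Z) = 9*0.41666667 - (0*0.625)²
= 3.75 - 0 = 3.75

3.75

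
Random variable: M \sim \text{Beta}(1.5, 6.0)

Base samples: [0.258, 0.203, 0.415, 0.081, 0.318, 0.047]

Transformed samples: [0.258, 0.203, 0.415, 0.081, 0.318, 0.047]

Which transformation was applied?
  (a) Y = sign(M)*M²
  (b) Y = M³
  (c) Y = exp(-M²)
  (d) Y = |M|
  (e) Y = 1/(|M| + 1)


Checking option (d) Y = |M|:
  M = 0.258 -> Y = 0.258 ✓
  M = 0.203 -> Y = 0.203 ✓
  M = 0.415 -> Y = 0.415 ✓
All samples match this transformation.

(d) |M|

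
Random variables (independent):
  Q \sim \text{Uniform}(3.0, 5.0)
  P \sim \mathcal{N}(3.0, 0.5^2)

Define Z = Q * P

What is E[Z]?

For independent RVs: E[XY] = E[X]*E[Y]
E[Q] = 4
E[P] = 3
E[Z] = 4 * 3 = 12

12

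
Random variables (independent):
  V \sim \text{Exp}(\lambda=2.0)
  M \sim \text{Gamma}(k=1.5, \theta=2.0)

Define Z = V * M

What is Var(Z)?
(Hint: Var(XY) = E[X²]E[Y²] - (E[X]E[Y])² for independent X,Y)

Var(XY) = E[X²]E[Y²] - (E[X]E[Y])²
E[V] = 0.5, Var(V) = 0.25
E[M] = 3, Var(M) = 6
E[V²] = 0.25 + 0.5² = 0.5
E[M²] = 6 + 3² = 15
Var(Z) = 0.5*15 - (0.5*3)²
= 7.5 - 2.25 = 5.25

5.25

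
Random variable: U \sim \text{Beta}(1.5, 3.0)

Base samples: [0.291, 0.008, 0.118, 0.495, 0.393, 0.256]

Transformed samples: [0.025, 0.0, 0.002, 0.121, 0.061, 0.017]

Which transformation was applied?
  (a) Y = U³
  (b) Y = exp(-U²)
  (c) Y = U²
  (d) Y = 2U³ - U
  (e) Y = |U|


Checking option (a) Y = U³:
  U = 0.291 -> Y = 0.025 ✓
  U = 0.008 -> Y = 0.0 ✓
  U = 0.118 -> Y = 0.002 ✓
All samples match this transformation.

(a) U³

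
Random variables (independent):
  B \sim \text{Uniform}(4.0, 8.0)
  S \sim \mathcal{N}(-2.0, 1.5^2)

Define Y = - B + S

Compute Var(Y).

For independent RVs: Var(aX + bY) = a²Var(X) + b²Var(Y)
Var(B) = 1.3333333
Var(S) = 2.25
Var(Y) = (-1)²*1.3333333 + 1²*2.25
= 1*1.3333333 + 1*2.25 = 3.5833333

3.5833333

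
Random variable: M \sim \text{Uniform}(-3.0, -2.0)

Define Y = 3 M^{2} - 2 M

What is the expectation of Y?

E[Y] = 3*E[M²] - 2*E[M]
E[M] = -2.5
E[M²] = Var(M) + (E[M])² = 0.083333333 + 6.25 = 6.3333333
E[Y] = 3*6.3333333 - 2*(-2.5) = 24

24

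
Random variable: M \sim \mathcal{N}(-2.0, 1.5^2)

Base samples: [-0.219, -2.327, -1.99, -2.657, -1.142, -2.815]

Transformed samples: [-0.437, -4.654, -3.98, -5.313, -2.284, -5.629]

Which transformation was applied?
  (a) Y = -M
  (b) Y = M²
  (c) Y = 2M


Checking option (c) Y = 2M:
  M = -0.219 -> Y = -0.437 ✓
  M = -2.327 -> Y = -4.654 ✓
  M = -1.99 -> Y = -3.98 ✓
All samples match this transformation.

(c) 2M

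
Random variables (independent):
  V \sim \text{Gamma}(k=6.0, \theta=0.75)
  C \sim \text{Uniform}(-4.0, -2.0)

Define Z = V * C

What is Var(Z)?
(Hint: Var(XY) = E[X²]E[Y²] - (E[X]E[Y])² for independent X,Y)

Var(XY) = E[X²]E[Y²] - (E[X]E[Y])²
E[V] = 4.5, Var(V) = 3.375
E[C] = -3, Var(C) = 0.33333333
E[V²] = 3.375 + 4.5² = 23.625
E[C²] = 0.33333333 + (-3)² = 9.3333333
Var(Z) = 23.625*9.3333333 - (4.5*(-3))²
= 220.5 - 182.25 = 38.25

38.25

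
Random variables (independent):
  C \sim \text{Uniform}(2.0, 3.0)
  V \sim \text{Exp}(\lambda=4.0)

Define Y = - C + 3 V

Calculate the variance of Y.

For independent RVs: Var(aX + bY) = a²Var(X) + b²Var(Y)
Var(C) = 0.083333333
Var(V) = 0.0625
Var(Y) = (-1)²*0.083333333 + 3²*0.0625
= 1*0.083333333 + 9*0.0625 = 0.64583333

0.64583333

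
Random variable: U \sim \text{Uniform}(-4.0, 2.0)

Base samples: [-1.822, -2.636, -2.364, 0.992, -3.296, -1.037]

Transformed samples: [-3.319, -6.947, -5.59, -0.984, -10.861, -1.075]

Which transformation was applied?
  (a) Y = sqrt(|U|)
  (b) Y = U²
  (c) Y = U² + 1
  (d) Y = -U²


Checking option (d) Y = -U²:
  U = -1.822 -> Y = -3.319 ✓
  U = -2.636 -> Y = -6.947 ✓
  U = -2.364 -> Y = -5.59 ✓
All samples match this transformation.

(d) -U²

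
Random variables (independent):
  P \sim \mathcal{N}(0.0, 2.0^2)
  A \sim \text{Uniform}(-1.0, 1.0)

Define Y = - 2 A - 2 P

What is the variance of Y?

For independent RVs: Var(aX + bY) = a²Var(X) + b²Var(Y)
Var(P) = 4
Var(A) = 0.33333333
Var(Y) = (-2)²*4 + (-2)²*0.33333333
= 4*4 + 4*0.33333333 = 17.333333

17.333333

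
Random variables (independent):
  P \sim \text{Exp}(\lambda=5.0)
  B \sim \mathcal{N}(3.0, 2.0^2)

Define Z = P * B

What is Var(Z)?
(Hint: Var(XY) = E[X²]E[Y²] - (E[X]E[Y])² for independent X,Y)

Var(XY) = E[X²]E[Y²] - (E[X]E[Y])²
E[P] = 0.2, Var(P) = 0.04
E[B] = 3, Var(B) = 4
E[P²] = 0.04 + 0.2² = 0.08
E[B²] = 4 + 3² = 13
Var(Z) = 0.08*13 - (0.2*3)²
= 1.04 - 0.36 = 0.68

0.68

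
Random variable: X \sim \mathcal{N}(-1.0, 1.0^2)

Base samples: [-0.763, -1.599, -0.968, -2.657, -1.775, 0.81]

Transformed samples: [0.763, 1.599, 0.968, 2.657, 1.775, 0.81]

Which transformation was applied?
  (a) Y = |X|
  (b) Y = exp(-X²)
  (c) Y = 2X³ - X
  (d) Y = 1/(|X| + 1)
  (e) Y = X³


Checking option (a) Y = |X|:
  X = -0.763 -> Y = 0.763 ✓
  X = -1.599 -> Y = 1.599 ✓
  X = -0.968 -> Y = 0.968 ✓
All samples match this transformation.

(a) |X|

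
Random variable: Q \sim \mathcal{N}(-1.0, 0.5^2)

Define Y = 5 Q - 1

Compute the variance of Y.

For Y = aQ + b: Var(Y) = a² * Var(Q)
Var(Q) = 0.5^2 = 0.25
Var(Y) = 5² * 0.25 = 25 * 0.25 = 6.25

6.25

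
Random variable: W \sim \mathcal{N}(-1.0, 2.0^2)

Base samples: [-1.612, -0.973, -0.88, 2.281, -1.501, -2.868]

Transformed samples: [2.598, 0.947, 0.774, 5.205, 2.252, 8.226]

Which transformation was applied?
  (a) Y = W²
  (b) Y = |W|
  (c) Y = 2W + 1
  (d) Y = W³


Checking option (a) Y = W²:
  W = -1.612 -> Y = 2.598 ✓
  W = -0.973 -> Y = 0.947 ✓
  W = -0.88 -> Y = 0.774 ✓
All samples match this transformation.

(a) W²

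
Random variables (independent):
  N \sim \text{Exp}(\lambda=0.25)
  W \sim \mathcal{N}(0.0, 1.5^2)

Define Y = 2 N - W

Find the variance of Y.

For independent RVs: Var(aX + bY) = a²Var(X) + b²Var(Y)
Var(N) = 16
Var(W) = 2.25
Var(Y) = 2²*16 + (-1)²*2.25
= 4*16 + 1*2.25 = 66.25

66.25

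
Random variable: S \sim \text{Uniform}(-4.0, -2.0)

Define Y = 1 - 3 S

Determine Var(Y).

For Y = aS + b: Var(Y) = a² * Var(S)
Var(S) = (-2 + 4)^2/12 = 0.33333333
Var(Y) = (-3)² * 0.33333333 = 9 * 0.33333333 = 3

3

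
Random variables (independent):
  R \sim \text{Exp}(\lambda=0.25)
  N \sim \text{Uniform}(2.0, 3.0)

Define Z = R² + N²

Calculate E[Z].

E[Z] = E[R²] + E[N²]
E[R²] = Var(R) + E[R]² = 16 + 16 = 32
E[N²] = Var(N) + E[N]² = 0.083333333 + 6.25 = 6.3333333
E[Z] = 32 + 6.3333333 = 38.333333

38.333333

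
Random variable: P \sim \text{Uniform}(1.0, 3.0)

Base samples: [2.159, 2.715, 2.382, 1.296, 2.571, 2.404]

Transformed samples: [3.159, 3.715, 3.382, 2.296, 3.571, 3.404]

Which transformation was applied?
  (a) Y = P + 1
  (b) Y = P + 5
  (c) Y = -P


Checking option (a) Y = P + 1:
  P = 2.159 -> Y = 3.159 ✓
  P = 2.715 -> Y = 3.715 ✓
  P = 2.382 -> Y = 3.382 ✓
All samples match this transformation.

(a) P + 1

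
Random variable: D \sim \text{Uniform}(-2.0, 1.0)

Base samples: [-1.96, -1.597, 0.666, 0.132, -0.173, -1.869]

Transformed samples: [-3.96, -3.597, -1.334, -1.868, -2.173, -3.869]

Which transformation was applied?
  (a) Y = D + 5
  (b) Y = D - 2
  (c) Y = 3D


Checking option (b) Y = D - 2:
  D = -1.96 -> Y = -3.96 ✓
  D = -1.597 -> Y = -3.597 ✓
  D = 0.666 -> Y = -1.334 ✓
All samples match this transformation.

(b) D - 2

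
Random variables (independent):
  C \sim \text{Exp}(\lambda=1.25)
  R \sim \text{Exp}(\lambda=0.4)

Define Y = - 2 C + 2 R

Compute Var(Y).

For independent RVs: Var(aX + bY) = a²Var(X) + b²Var(Y)
Var(C) = 0.64
Var(R) = 6.25
Var(Y) = (-2)²*0.64 + 2²*6.25
= 4*0.64 + 4*6.25 = 27.56

27.56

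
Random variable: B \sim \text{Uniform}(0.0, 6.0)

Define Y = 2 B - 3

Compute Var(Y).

For Y = aB + b: Var(Y) = a² * Var(B)
Var(B) = (6 - 0)^2/12 = 3
Var(Y) = 2² * 3 = 4 * 3 = 12

12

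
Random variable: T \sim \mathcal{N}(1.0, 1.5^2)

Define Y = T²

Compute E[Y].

Using E[X²] = Var(X) + (E[X])²:
E[T] = 1
Var(T) = 1.5^2 = 2.25
E[T²] = 2.25 + 1² = 2.25 + 1 = 3.25

3.25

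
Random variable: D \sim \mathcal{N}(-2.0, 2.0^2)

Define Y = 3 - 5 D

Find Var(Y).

For Y = aD + b: Var(Y) = a² * Var(D)
Var(D) = 2.0^2 = 4
Var(Y) = (-5)² * 4 = 25 * 4 = 100

100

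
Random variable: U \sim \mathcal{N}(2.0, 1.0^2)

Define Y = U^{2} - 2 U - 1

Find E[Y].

E[Y] = 1*E[U²] - 2*E[U] - 1
E[U] = 2
E[U²] = Var(U) + (E[U])² = 1 + 4 = 5
E[Y] = 1*5 - 2*2 - 1 = 0

0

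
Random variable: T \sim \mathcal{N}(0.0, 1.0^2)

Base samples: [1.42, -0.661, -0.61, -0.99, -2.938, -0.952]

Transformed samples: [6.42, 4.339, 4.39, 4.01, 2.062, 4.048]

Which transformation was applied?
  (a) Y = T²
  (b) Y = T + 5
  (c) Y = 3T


Checking option (b) Y = T + 5:
  T = 1.42 -> Y = 6.42 ✓
  T = -0.661 -> Y = 4.339 ✓
  T = -0.61 -> Y = 4.39 ✓
All samples match this transformation.

(b) T + 5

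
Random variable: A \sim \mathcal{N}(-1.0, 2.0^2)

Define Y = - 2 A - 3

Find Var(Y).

For Y = aA + b: Var(Y) = a² * Var(A)
Var(A) = 2.0^2 = 4
Var(Y) = (-2)² * 4 = 4 * 4 = 16

16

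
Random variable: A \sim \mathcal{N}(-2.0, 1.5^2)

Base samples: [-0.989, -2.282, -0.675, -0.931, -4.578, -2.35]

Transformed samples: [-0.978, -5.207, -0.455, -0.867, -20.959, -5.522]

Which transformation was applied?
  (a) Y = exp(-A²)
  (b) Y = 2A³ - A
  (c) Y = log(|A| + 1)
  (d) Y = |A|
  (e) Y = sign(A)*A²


Checking option (e) Y = sign(A)*A²:
  A = -0.989 -> Y = -0.978 ✓
  A = -2.282 -> Y = -5.207 ✓
  A = -0.675 -> Y = -0.455 ✓
All samples match this transformation.

(e) sign(A)*A²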